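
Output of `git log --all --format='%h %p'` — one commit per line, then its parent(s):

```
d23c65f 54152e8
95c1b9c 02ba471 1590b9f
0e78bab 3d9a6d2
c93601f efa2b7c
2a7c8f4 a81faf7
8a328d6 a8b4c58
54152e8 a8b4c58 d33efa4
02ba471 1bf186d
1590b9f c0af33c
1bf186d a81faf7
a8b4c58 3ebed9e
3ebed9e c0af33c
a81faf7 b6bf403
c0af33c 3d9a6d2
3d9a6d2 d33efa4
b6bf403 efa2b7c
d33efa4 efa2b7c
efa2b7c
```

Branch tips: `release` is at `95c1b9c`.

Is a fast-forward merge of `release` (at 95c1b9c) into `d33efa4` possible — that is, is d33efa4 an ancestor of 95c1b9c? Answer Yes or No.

Yes

A fast-forward from d33efa4 to 95c1b9c is possible iff d33efa4 is an ancestor of 95c1b9c.
Ancestors of 95c1b9c: {02ba471, 1590b9f, 1bf186d, 3d9a6d2, 95c1b9c, a81faf7, b6bf403, c0af33c, d33efa4, efa2b7c}.
d33efa4 is among them, so fast-forward is possible.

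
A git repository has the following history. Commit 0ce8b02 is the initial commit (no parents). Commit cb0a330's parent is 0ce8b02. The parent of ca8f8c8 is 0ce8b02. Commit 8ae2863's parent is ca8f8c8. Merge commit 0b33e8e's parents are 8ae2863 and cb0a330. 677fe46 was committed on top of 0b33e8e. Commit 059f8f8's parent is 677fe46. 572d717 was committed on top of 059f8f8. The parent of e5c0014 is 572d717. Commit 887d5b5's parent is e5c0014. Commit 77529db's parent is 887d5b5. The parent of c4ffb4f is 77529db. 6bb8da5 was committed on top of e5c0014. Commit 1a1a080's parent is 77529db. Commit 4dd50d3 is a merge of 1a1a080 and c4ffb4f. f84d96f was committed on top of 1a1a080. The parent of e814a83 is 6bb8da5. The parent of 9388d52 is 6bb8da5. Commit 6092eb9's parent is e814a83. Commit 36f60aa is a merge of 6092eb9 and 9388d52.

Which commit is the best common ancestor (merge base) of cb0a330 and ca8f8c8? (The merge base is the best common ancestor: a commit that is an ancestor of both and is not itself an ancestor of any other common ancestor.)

0ce8b02

Ancestors of cb0a330: {0ce8b02, cb0a330}.
Ancestors of ca8f8c8: {0ce8b02, ca8f8c8}.
Common ancestors: {0ce8b02}.
The only common ancestor is 0ce8b02, so it is the merge base.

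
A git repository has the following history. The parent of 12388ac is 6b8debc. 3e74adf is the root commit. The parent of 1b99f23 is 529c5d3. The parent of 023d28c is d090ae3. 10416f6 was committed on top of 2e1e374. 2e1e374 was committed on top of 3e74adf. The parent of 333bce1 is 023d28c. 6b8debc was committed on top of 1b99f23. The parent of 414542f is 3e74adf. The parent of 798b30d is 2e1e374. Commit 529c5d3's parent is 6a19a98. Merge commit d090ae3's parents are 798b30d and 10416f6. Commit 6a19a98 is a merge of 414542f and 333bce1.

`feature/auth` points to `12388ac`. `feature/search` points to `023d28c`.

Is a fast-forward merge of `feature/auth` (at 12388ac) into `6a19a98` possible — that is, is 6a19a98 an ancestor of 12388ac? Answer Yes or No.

A fast-forward from 6a19a98 to 12388ac is possible iff 6a19a98 is an ancestor of 12388ac.
Ancestors of 12388ac: {023d28c, 10416f6, 12388ac, 1b99f23, 2e1e374, 333bce1, 3e74adf, 414542f, 529c5d3, 6a19a98, 6b8debc, 798b30d, d090ae3}.
6a19a98 is among them, so fast-forward is possible.

Yes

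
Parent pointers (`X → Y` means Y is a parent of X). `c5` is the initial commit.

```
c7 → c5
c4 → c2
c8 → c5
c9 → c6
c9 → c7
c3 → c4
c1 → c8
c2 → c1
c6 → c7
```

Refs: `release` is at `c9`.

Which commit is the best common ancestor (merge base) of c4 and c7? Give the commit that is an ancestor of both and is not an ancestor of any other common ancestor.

c5

Ancestors of c4: {c1, c2, c4, c5, c8}.
Ancestors of c7: {c5, c7}.
Common ancestors: {c5}.
The only common ancestor is c5, so it is the merge base.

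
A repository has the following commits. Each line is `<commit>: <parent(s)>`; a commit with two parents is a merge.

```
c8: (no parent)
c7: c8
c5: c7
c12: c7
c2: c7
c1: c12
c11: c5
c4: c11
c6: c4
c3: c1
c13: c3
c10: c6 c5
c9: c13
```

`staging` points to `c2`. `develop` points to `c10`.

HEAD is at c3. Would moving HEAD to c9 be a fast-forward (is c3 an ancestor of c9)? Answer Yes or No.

A fast-forward from c3 to c9 is possible iff c3 is an ancestor of c9.
Ancestors of c9: {c1, c12, c13, c3, c7, c8, c9}.
c3 is among them, so fast-forward is possible.

Yes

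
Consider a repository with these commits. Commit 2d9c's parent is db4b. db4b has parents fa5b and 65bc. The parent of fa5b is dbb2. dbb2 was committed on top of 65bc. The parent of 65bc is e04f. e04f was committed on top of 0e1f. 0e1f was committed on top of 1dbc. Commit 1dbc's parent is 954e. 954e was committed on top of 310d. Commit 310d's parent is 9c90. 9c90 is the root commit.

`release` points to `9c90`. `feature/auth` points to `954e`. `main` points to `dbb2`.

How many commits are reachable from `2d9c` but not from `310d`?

9

Reachable from 2d9c: {0e1f, 1dbc, 2d9c, 310d, 65bc, 954e, 9c90, db4b, dbb2, e04f, fa5b}.
Reachable from 310d: {310d, 9c90}.
In 2d9c's history but not 310d's: {0e1f, 1dbc, 2d9c, 65bc, 954e, db4b, dbb2, e04f, fa5b} — 9 commits.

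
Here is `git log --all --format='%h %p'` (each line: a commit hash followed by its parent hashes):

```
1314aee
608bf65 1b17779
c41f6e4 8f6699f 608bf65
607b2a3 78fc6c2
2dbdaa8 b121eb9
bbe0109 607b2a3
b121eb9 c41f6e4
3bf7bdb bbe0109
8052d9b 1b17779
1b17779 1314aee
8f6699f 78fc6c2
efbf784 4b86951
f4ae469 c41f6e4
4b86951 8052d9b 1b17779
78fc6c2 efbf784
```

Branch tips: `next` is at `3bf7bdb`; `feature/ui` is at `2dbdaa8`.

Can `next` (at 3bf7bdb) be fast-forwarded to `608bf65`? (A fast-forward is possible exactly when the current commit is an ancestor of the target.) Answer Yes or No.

A fast-forward from 3bf7bdb to 608bf65 is possible iff 3bf7bdb is an ancestor of 608bf65.
Ancestors of 608bf65: {1314aee, 1b17779, 608bf65}.
3bf7bdb is not among them, so fast-forward is not possible.

No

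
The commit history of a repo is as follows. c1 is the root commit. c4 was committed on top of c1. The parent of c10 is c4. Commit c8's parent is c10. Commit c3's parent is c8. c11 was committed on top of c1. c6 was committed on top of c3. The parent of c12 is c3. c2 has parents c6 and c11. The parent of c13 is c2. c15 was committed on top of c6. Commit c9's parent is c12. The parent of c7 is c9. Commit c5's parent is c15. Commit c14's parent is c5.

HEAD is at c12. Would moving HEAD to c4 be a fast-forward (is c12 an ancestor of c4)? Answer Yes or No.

A fast-forward from c12 to c4 is possible iff c12 is an ancestor of c4.
Ancestors of c4: {c1, c4}.
c12 is not among them, so fast-forward is not possible.

No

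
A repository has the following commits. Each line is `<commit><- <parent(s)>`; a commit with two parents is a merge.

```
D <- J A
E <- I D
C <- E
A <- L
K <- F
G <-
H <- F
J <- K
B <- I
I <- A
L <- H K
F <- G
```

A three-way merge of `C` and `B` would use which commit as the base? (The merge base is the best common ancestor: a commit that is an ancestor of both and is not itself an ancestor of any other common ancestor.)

Ancestors of C: {A, C, D, E, F, G, H, I, J, K, L}.
Ancestors of B: {A, B, F, G, H, I, K, L}.
Common ancestors: {A, F, G, H, I, K, L}.
Among these, I is not an ancestor of any other common ancestor — it is the merge base.

I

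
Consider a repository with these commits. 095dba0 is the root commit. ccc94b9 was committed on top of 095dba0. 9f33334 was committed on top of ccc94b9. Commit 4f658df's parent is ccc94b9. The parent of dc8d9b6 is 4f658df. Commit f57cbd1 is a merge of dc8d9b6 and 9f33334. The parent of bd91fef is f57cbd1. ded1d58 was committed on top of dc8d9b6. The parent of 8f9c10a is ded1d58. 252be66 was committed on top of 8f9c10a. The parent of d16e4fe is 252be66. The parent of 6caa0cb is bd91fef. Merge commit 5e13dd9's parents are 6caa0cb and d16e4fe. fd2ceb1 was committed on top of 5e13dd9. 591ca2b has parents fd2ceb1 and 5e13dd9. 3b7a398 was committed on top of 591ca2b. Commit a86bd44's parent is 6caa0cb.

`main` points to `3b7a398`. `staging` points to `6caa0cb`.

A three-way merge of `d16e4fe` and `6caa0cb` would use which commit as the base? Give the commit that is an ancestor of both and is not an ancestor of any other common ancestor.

dc8d9b6

Ancestors of d16e4fe: {095dba0, 252be66, 4f658df, 8f9c10a, ccc94b9, d16e4fe, dc8d9b6, ded1d58}.
Ancestors of 6caa0cb: {095dba0, 4f658df, 6caa0cb, 9f33334, bd91fef, ccc94b9, dc8d9b6, f57cbd1}.
Common ancestors: {095dba0, 4f658df, ccc94b9, dc8d9b6}.
Among these, dc8d9b6 is not an ancestor of any other common ancestor — it is the merge base.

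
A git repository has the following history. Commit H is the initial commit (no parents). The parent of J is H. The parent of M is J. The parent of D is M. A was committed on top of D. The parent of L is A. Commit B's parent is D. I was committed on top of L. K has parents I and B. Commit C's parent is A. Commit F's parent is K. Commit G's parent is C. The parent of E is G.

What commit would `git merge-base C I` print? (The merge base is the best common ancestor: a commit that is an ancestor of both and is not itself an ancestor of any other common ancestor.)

A

Ancestors of C: {A, C, D, H, J, M}.
Ancestors of I: {A, D, H, I, J, L, M}.
Common ancestors: {A, D, H, J, M}.
Among these, A is not an ancestor of any other common ancestor — it is the merge base.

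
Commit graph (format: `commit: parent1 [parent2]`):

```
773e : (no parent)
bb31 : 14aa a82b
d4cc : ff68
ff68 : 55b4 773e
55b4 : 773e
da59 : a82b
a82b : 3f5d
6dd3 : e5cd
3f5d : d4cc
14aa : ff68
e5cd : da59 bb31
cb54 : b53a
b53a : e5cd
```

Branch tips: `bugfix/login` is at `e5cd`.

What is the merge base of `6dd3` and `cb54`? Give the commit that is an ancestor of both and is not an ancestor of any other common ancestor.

Ancestors of 6dd3: {14aa, 3f5d, 55b4, 6dd3, 773e, a82b, bb31, d4cc, da59, e5cd, ff68}.
Ancestors of cb54: {14aa, 3f5d, 55b4, 773e, a82b, b53a, bb31, cb54, d4cc, da59, e5cd, ff68}.
Common ancestors: {14aa, 3f5d, 55b4, 773e, a82b, bb31, d4cc, da59, e5cd, ff68}.
Among these, e5cd is not an ancestor of any other common ancestor — it is the merge base.

e5cd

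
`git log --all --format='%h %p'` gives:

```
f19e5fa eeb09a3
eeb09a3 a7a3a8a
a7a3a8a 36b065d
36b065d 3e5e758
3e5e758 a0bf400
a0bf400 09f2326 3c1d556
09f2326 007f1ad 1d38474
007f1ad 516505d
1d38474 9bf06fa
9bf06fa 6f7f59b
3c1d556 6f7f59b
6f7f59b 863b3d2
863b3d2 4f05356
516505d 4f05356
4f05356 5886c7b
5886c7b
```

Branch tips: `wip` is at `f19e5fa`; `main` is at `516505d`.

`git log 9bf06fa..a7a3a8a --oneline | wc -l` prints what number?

9

Reachable from a7a3a8a: {007f1ad, 09f2326, 1d38474, 36b065d, 3c1d556, 3e5e758, 4f05356, 516505d, 5886c7b, 6f7f59b, 863b3d2, 9bf06fa, a0bf400, a7a3a8a}.
Reachable from 9bf06fa: {4f05356, 5886c7b, 6f7f59b, 863b3d2, 9bf06fa}.
In a7a3a8a's history but not 9bf06fa's: {007f1ad, 09f2326, 1d38474, 36b065d, 3c1d556, 3e5e758, 516505d, a0bf400, a7a3a8a} — 9 commits.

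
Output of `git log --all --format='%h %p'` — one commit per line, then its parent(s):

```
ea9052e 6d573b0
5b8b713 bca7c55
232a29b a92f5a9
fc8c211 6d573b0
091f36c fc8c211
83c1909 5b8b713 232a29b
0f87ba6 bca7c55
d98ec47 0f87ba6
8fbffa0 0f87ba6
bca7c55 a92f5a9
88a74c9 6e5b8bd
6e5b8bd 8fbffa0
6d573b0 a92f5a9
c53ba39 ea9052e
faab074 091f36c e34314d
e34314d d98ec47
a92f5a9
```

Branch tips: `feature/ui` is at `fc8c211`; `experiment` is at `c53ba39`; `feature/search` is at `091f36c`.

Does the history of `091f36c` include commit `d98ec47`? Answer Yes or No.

Ancestors of 091f36c: {091f36c, 6d573b0, a92f5a9, fc8c211}.
d98ec47 is not in that set, so it is not an ancestor of 091f36c.

No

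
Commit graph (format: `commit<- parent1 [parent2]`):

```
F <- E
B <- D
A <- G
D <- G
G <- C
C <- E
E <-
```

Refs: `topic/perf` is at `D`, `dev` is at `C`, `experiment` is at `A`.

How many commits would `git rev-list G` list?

Walking parent pointers from G: reachable set = {C, E, G}.
That is 3 commits.

3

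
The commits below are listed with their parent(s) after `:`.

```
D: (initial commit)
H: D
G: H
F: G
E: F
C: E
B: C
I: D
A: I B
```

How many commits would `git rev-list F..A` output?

Reachable from A: {A, B, C, D, E, F, G, H, I}.
Reachable from F: {D, F, G, H}.
In A's history but not F's: {A, B, C, E, I} — 5 commits.

5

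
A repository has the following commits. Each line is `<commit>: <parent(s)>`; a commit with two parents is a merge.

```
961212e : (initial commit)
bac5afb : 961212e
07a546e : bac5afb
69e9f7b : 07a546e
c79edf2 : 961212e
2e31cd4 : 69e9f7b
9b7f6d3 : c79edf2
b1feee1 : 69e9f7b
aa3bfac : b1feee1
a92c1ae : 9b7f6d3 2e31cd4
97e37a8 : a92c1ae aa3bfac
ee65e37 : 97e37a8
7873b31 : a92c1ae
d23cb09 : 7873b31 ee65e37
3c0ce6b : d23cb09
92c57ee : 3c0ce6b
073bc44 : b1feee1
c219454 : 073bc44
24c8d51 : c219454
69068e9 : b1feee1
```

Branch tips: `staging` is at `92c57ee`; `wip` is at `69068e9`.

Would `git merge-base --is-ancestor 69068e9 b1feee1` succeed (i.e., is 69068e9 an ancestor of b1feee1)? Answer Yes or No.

No

Ancestors of b1feee1: {07a546e, 69e9f7b, 961212e, b1feee1, bac5afb}.
69068e9 is not in that set, so it is not an ancestor of b1feee1.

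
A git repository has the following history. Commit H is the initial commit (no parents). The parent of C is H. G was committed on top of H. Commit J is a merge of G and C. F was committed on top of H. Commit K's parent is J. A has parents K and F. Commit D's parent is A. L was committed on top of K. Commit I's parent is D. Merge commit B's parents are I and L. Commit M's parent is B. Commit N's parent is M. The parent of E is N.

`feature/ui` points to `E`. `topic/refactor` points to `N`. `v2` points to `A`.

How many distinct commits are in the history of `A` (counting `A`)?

7

Walking parent pointers from A: reachable set = {A, C, F, G, H, J, K}.
That is 7 commits.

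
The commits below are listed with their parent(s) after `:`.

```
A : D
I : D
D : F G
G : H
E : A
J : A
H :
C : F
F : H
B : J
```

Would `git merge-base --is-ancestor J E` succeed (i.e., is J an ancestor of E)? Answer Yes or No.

Ancestors of E: {A, D, E, F, G, H}.
J is not in that set, so it is not an ancestor of E.

No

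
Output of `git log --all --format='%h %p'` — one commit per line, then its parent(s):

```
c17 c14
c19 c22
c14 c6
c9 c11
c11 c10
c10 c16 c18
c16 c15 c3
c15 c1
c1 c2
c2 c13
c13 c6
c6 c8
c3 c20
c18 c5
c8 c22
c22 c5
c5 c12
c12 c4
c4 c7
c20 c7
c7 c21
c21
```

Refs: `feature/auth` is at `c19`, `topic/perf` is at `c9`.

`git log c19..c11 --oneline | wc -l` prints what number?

Reachable from c11: {c1, c10, c11, c12, c13, c15, c16, c18, c2, c20, c21, c22, c3, c4, c5, c6, c7, c8}.
Reachable from c19: {c12, c19, c21, c22, c4, c5, c7}.
In c11's history but not c19's: {c1, c10, c11, c13, c15, c16, c18, c2, c20, c3, c6, c8} — 12 commits.

12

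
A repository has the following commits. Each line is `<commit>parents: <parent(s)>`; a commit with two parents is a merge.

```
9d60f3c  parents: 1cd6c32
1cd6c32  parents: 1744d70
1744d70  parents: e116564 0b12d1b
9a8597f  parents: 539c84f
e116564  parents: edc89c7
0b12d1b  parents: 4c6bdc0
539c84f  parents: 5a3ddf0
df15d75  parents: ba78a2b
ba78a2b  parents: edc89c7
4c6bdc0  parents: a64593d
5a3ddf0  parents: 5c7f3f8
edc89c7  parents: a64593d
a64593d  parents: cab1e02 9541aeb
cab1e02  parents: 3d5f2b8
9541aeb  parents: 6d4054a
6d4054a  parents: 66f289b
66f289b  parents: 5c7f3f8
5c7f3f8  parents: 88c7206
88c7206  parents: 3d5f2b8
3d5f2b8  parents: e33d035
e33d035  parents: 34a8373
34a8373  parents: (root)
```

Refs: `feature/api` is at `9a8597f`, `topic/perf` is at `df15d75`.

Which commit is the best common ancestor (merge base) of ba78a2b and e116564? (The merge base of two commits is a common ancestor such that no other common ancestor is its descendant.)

Ancestors of ba78a2b: {34a8373, 3d5f2b8, 5c7f3f8, 66f289b, 6d4054a, 88c7206, 9541aeb, a64593d, ba78a2b, cab1e02, e33d035, edc89c7}.
Ancestors of e116564: {34a8373, 3d5f2b8, 5c7f3f8, 66f289b, 6d4054a, 88c7206, 9541aeb, a64593d, cab1e02, e116564, e33d035, edc89c7}.
Common ancestors: {34a8373, 3d5f2b8, 5c7f3f8, 66f289b, 6d4054a, 88c7206, 9541aeb, a64593d, cab1e02, e33d035, edc89c7}.
Among these, edc89c7 is not an ancestor of any other common ancestor — it is the merge base.

edc89c7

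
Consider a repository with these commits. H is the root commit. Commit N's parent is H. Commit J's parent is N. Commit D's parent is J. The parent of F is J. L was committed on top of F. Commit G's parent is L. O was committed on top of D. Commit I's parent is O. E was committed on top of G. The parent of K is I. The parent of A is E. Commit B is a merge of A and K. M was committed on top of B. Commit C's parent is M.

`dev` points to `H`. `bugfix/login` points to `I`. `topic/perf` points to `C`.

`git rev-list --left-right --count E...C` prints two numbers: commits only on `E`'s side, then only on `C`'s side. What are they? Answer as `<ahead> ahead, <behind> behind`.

Reachable from E: {E, F, G, H, J, L, N}.
Reachable from C: {A, B, C, D, E, F, G, H, I, J, K, L, M, N, O}.
Only in E's history (ahead): {} — 0.
Only in C's history (behind): {A, B, C, D, I, K, M, O} — 8.

0 ahead, 8 behind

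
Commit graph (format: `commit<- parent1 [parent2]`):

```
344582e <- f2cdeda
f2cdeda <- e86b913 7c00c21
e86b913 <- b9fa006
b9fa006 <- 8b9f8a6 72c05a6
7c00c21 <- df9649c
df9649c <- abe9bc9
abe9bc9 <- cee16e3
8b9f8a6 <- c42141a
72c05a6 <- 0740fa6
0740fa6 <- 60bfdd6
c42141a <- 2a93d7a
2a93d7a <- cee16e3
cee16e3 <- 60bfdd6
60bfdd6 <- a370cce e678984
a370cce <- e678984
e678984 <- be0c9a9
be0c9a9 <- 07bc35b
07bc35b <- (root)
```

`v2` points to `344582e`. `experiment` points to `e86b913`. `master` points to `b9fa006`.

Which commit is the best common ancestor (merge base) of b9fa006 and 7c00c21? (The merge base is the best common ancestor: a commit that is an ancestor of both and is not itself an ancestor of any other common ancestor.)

cee16e3

Ancestors of b9fa006: {0740fa6, 07bc35b, 2a93d7a, 60bfdd6, 72c05a6, 8b9f8a6, a370cce, b9fa006, be0c9a9, c42141a, cee16e3, e678984}.
Ancestors of 7c00c21: {07bc35b, 60bfdd6, 7c00c21, a370cce, abe9bc9, be0c9a9, cee16e3, df9649c, e678984}.
Common ancestors: {07bc35b, 60bfdd6, a370cce, be0c9a9, cee16e3, e678984}.
Among these, cee16e3 is not an ancestor of any other common ancestor — it is the merge base.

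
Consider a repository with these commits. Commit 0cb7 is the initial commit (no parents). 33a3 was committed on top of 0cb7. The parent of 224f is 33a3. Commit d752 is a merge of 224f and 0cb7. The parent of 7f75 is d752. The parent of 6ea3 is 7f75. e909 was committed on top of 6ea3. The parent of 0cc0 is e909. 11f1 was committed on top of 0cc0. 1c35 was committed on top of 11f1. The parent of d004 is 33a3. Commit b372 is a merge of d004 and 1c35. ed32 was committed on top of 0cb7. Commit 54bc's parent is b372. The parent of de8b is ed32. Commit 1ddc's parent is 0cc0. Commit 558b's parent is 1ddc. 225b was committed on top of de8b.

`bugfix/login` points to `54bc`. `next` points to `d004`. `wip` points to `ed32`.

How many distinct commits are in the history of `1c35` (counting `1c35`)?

10

Walking parent pointers from 1c35: reachable set = {0cb7, 0cc0, 11f1, 1c35, 224f, 33a3, 6ea3, 7f75, d752, e909}.
That is 10 commits.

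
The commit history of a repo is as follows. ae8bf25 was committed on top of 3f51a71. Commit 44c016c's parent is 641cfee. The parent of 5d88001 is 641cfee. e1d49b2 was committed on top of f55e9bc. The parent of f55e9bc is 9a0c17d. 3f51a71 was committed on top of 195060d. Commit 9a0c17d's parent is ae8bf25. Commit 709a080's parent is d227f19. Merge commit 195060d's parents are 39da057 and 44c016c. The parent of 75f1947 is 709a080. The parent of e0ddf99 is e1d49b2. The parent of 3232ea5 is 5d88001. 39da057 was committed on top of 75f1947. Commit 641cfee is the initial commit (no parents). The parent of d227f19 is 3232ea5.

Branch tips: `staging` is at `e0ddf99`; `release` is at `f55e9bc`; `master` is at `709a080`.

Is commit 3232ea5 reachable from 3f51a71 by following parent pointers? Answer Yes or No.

Yes

Ancestors of 3f51a71 (commits reachable by following parents): {195060d, 3232ea5, 39da057, 3f51a71, 44c016c, 5d88001, 641cfee, 709a080, 75f1947, d227f19}.
3232ea5 is in that set, so it is an ancestor of 3f51a71.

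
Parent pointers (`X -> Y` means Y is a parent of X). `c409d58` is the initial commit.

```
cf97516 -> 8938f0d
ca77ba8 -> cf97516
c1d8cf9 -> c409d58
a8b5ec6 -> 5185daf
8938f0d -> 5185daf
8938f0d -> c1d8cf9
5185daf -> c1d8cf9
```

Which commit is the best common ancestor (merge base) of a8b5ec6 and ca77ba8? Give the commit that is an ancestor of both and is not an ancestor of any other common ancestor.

5185daf

Ancestors of a8b5ec6: {5185daf, a8b5ec6, c1d8cf9, c409d58}.
Ancestors of ca77ba8: {5185daf, 8938f0d, c1d8cf9, c409d58, ca77ba8, cf97516}.
Common ancestors: {5185daf, c1d8cf9, c409d58}.
Among these, 5185daf is not an ancestor of any other common ancestor — it is the merge base.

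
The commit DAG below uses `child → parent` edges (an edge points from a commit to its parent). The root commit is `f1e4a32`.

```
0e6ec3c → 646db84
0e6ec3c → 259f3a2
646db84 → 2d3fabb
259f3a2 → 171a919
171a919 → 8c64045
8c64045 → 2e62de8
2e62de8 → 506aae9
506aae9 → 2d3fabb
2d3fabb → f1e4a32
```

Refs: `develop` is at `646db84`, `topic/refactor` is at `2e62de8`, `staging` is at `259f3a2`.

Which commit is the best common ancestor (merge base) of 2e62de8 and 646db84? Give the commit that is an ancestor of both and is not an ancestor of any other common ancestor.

Ancestors of 2e62de8: {2d3fabb, 2e62de8, 506aae9, f1e4a32}.
Ancestors of 646db84: {2d3fabb, 646db84, f1e4a32}.
Common ancestors: {2d3fabb, f1e4a32}.
Among these, 2d3fabb is not an ancestor of any other common ancestor — it is the merge base.

2d3fabb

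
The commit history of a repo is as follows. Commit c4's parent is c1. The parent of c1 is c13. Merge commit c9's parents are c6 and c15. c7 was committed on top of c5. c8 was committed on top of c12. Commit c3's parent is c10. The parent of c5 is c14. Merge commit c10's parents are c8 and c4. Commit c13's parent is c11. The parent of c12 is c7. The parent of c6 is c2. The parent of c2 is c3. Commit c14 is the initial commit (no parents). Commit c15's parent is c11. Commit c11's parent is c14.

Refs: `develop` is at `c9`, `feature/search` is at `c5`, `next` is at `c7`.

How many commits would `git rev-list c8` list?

Walking parent pointers from c8: reachable set = {c12, c14, c5, c7, c8}.
That is 5 commits.

5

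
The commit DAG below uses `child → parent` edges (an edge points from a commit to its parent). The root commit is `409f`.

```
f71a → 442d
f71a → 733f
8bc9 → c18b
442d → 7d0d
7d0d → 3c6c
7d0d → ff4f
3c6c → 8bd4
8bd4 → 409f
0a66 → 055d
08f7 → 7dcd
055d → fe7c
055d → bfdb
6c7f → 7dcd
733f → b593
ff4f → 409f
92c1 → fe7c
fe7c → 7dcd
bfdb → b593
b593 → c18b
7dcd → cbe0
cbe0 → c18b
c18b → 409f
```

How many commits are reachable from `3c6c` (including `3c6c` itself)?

Walking parent pointers from 3c6c: reachable set = {3c6c, 409f, 8bd4}.
That is 3 commits.

3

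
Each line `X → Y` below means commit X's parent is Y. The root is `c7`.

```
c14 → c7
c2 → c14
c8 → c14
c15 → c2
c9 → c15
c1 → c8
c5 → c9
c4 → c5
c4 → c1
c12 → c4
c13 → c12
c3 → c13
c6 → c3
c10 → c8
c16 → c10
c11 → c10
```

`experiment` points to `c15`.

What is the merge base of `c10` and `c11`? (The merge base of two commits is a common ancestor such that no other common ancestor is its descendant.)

Ancestors of c10: {c10, c14, c7, c8}.
Ancestors of c11: {c10, c11, c14, c7, c8}.
Common ancestors: {c10, c14, c7, c8}.
Among these, c10 is not an ancestor of any other common ancestor — it is the merge base.

c10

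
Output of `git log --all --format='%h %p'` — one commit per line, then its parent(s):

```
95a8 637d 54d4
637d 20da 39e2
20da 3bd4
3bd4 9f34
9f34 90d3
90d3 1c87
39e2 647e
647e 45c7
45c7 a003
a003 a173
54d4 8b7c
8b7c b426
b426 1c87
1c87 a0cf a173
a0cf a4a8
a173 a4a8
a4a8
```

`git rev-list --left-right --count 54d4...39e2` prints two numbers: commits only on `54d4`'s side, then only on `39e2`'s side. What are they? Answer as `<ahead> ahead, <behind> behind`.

Reachable from 54d4: {1c87, 54d4, 8b7c, a0cf, a173, a4a8, b426}.
Reachable from 39e2: {39e2, 45c7, 647e, a003, a173, a4a8}.
Only in 54d4's history (ahead): {1c87, 54d4, 8b7c, a0cf, b426} — 5.
Only in 39e2's history (behind): {39e2, 45c7, 647e, a003} — 4.

5 ahead, 4 behind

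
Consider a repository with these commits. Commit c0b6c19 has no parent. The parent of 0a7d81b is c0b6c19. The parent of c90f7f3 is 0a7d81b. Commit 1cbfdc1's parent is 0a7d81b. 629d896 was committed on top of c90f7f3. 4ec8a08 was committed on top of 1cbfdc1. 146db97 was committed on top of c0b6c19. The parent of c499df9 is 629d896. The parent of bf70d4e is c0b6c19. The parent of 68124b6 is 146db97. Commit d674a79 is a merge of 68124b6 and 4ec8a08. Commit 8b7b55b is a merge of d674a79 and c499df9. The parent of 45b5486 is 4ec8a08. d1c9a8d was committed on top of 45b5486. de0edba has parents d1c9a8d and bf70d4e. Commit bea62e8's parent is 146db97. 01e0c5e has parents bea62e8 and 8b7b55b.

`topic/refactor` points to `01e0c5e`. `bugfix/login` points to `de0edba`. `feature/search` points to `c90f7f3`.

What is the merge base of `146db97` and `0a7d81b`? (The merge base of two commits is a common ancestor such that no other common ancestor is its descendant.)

c0b6c19

Ancestors of 146db97: {146db97, c0b6c19}.
Ancestors of 0a7d81b: {0a7d81b, c0b6c19}.
Common ancestors: {c0b6c19}.
The only common ancestor is c0b6c19, so it is the merge base.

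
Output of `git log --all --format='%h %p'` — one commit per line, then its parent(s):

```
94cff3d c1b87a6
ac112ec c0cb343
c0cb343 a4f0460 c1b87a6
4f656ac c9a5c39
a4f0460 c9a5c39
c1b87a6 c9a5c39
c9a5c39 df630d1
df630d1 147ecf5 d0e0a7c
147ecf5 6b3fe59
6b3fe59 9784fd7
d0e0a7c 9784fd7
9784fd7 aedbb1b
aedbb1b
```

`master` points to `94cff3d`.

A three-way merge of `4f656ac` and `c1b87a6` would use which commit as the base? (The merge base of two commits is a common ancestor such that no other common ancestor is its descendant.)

c9a5c39

Ancestors of 4f656ac: {147ecf5, 4f656ac, 6b3fe59, 9784fd7, aedbb1b, c9a5c39, d0e0a7c, df630d1}.
Ancestors of c1b87a6: {147ecf5, 6b3fe59, 9784fd7, aedbb1b, c1b87a6, c9a5c39, d0e0a7c, df630d1}.
Common ancestors: {147ecf5, 6b3fe59, 9784fd7, aedbb1b, c9a5c39, d0e0a7c, df630d1}.
Among these, c9a5c39 is not an ancestor of any other common ancestor — it is the merge base.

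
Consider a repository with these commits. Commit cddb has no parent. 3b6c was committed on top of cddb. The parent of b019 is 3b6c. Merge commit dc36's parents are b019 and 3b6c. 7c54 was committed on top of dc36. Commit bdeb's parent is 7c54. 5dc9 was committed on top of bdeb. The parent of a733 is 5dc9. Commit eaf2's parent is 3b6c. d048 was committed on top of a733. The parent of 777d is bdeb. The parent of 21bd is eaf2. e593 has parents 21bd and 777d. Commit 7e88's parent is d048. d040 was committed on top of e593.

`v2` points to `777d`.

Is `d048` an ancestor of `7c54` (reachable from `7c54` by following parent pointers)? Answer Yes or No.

Ancestors of 7c54: {3b6c, 7c54, b019, cddb, dc36}.
d048 is not in that set, so it is not an ancestor of 7c54.

No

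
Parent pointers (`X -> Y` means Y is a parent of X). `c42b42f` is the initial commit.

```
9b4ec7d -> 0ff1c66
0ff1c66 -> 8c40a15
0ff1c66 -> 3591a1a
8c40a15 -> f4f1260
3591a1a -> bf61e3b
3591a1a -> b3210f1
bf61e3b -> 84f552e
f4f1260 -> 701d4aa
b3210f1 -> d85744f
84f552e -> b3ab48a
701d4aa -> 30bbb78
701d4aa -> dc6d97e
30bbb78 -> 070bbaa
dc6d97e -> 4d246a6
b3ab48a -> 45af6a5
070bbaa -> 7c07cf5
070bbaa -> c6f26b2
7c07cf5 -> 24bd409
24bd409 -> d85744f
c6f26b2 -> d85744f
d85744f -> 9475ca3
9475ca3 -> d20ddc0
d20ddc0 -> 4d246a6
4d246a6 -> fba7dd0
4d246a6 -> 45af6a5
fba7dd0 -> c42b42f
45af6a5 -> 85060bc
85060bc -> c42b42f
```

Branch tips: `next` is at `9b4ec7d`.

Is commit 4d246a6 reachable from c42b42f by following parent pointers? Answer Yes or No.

No

Ancestors of c42b42f: {c42b42f}.
4d246a6 is not in that set, so it is not an ancestor of c42b42f.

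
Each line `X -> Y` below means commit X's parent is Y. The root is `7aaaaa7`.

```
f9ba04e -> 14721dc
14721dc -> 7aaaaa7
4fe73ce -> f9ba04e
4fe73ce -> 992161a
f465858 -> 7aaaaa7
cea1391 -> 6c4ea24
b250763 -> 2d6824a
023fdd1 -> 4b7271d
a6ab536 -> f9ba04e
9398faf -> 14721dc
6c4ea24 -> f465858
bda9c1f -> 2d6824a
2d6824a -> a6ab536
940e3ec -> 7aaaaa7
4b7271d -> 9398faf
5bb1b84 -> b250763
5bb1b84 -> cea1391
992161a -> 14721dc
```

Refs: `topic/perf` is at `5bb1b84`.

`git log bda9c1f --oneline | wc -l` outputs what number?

Walking parent pointers from bda9c1f: reachable set = {14721dc, 2d6824a, 7aaaaa7, a6ab536, bda9c1f, f9ba04e}.
That is 6 commits.

6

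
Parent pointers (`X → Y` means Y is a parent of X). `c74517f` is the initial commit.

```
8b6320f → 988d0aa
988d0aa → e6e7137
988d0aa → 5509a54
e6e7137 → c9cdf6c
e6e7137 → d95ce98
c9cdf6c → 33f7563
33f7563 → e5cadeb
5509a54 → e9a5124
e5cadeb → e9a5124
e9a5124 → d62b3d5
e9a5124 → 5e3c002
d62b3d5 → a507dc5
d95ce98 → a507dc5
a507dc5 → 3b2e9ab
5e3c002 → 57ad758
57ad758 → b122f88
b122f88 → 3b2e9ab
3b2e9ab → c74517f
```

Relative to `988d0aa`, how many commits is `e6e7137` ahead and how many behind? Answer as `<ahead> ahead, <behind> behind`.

Reachable from e6e7137: {33f7563, 3b2e9ab, 57ad758, 5e3c002, a507dc5, b122f88, c74517f, c9cdf6c, d62b3d5, d95ce98, e5cadeb, e6e7137, e9a5124}.
Reachable from 988d0aa: {33f7563, 3b2e9ab, 5509a54, 57ad758, 5e3c002, 988d0aa, a507dc5, b122f88, c74517f, c9cdf6c, d62b3d5, d95ce98, e5cadeb, e6e7137, e9a5124}.
Only in e6e7137's history (ahead): {} — 0.
Only in 988d0aa's history (behind): {5509a54, 988d0aa} — 2.

0 ahead, 2 behind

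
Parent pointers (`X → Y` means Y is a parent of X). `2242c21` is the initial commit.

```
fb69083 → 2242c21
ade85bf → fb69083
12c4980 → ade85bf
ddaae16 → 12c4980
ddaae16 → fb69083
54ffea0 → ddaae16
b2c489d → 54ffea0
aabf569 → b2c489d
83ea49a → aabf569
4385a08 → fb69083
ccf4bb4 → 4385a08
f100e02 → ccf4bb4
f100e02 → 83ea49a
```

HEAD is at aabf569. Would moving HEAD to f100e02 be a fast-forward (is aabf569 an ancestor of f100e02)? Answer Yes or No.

A fast-forward from aabf569 to f100e02 is possible iff aabf569 is an ancestor of f100e02.
Ancestors of f100e02: {12c4980, 2242c21, 4385a08, 54ffea0, 83ea49a, aabf569, ade85bf, b2c489d, ccf4bb4, ddaae16, f100e02, fb69083}.
aabf569 is among them, so fast-forward is possible.

Yes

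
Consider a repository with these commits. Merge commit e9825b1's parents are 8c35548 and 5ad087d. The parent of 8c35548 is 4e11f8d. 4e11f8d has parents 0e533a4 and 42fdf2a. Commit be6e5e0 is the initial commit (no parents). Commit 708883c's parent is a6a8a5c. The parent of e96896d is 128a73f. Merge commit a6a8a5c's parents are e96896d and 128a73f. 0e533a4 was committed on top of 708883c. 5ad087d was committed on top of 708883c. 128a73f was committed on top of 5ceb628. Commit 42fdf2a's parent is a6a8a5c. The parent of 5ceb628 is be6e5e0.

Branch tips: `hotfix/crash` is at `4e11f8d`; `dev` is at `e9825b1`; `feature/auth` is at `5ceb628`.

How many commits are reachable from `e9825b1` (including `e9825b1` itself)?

12

Walking parent pointers from e9825b1: reachable set = {0e533a4, 128a73f, 42fdf2a, 4e11f8d, 5ad087d, 5ceb628, 708883c, 8c35548, a6a8a5c, be6e5e0, e96896d, e9825b1}.
That is 12 commits.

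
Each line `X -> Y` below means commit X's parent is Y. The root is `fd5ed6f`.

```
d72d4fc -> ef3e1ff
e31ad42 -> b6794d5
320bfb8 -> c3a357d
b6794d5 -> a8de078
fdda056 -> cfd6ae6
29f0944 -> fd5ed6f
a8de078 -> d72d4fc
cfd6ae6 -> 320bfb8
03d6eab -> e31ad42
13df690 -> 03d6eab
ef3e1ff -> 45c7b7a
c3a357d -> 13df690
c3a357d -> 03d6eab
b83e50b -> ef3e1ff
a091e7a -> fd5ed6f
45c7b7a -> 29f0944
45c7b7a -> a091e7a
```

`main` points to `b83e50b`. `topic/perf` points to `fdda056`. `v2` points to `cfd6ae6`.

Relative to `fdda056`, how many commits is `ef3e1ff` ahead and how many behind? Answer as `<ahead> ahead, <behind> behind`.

Reachable from ef3e1ff: {29f0944, 45c7b7a, a091e7a, ef3e1ff, fd5ed6f}.
Reachable from fdda056: {03d6eab, 13df690, 29f0944, 320bfb8, 45c7b7a, a091e7a, a8de078, b6794d5, c3a357d, cfd6ae6, d72d4fc, e31ad42, ef3e1ff, fd5ed6f, fdda056}.
Only in ef3e1ff's history (ahead): {} — 0.
Only in fdda056's history (behind): {03d6eab, 13df690, 320bfb8, a8de078, b6794d5, c3a357d, cfd6ae6, d72d4fc, e31ad42, fdda056} — 10.

0 ahead, 10 behind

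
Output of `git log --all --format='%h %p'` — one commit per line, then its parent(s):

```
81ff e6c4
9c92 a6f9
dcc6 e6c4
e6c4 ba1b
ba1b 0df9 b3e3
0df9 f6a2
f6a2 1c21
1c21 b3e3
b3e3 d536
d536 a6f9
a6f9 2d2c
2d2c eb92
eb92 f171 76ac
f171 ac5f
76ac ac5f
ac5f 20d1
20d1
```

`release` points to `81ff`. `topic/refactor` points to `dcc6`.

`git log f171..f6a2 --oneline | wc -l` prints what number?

Reachable from f6a2: {1c21, 20d1, 2d2c, 76ac, a6f9, ac5f, b3e3, d536, eb92, f171, f6a2}.
Reachable from f171: {20d1, ac5f, f171}.
In f6a2's history but not f171's: {1c21, 2d2c, 76ac, a6f9, b3e3, d536, eb92, f6a2} — 8 commits.

8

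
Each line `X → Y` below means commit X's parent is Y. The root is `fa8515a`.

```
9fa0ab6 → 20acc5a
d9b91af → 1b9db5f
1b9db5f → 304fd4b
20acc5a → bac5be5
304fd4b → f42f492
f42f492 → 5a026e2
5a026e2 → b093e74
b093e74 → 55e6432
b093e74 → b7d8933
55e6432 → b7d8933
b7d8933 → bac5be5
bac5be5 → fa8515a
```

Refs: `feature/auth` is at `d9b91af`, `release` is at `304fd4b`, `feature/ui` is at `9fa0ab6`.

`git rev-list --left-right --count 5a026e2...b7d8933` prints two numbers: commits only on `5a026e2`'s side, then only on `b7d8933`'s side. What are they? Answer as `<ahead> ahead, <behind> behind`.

3 ahead, 0 behind

Reachable from 5a026e2: {55e6432, 5a026e2, b093e74, b7d8933, bac5be5, fa8515a}.
Reachable from b7d8933: {b7d8933, bac5be5, fa8515a}.
Only in 5a026e2's history (ahead): {55e6432, 5a026e2, b093e74} — 3.
Only in b7d8933's history (behind): {} — 0.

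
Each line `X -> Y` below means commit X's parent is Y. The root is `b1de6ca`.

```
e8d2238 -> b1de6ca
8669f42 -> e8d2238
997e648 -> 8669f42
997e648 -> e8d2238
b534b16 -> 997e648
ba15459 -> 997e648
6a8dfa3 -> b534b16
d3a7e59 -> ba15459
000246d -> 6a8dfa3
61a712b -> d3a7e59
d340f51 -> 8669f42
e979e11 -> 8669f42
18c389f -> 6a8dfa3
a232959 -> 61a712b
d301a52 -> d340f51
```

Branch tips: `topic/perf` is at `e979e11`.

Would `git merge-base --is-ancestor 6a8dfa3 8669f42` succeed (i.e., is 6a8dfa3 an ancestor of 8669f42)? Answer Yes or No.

Ancestors of 8669f42: {8669f42, b1de6ca, e8d2238}.
6a8dfa3 is not in that set, so it is not an ancestor of 8669f42.

No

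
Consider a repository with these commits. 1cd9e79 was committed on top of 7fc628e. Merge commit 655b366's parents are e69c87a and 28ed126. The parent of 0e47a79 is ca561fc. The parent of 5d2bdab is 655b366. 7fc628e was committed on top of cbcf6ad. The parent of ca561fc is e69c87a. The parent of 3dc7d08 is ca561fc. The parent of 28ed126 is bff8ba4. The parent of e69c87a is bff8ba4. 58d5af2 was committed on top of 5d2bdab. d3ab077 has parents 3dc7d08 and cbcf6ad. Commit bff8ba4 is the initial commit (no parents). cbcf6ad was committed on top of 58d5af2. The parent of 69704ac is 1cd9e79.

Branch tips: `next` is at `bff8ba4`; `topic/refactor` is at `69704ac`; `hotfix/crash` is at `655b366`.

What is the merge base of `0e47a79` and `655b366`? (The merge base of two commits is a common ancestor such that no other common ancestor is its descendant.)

e69c87a

Ancestors of 0e47a79: {0e47a79, bff8ba4, ca561fc, e69c87a}.
Ancestors of 655b366: {28ed126, 655b366, bff8ba4, e69c87a}.
Common ancestors: {bff8ba4, e69c87a}.
Among these, e69c87a is not an ancestor of any other common ancestor — it is the merge base.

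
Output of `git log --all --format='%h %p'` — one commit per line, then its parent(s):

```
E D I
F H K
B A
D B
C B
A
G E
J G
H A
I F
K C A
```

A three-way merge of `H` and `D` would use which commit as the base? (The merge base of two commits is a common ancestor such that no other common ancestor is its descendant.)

Ancestors of H: {A, H}.
Ancestors of D: {A, B, D}.
Common ancestors: {A}.
The only common ancestor is A, so it is the merge base.

A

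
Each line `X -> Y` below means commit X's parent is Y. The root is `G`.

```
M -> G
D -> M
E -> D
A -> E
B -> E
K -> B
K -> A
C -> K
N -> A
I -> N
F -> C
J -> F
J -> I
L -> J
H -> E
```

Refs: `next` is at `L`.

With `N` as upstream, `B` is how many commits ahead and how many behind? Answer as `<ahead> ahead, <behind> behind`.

1 ahead, 2 behind

Reachable from B: {B, D, E, G, M}.
Reachable from N: {A, D, E, G, M, N}.
Only in B's history (ahead): {B} — 1.
Only in N's history (behind): {A, N} — 2.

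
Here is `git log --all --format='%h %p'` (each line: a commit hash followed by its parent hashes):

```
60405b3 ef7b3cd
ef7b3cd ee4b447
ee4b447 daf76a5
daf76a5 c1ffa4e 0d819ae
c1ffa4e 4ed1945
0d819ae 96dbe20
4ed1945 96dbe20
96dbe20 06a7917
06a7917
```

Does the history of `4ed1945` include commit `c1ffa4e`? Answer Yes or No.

No

Ancestors of 4ed1945: {06a7917, 4ed1945, 96dbe20}.
c1ffa4e is not in that set, so it is not an ancestor of 4ed1945.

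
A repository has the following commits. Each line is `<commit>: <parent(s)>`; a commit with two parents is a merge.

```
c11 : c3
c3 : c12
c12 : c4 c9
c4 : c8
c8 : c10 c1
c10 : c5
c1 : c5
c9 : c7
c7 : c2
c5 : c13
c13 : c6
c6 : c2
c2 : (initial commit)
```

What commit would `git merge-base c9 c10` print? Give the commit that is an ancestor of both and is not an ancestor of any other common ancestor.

c2

Ancestors of c9: {c2, c7, c9}.
Ancestors of c10: {c10, c13, c2, c5, c6}.
Common ancestors: {c2}.
The only common ancestor is c2, so it is the merge base.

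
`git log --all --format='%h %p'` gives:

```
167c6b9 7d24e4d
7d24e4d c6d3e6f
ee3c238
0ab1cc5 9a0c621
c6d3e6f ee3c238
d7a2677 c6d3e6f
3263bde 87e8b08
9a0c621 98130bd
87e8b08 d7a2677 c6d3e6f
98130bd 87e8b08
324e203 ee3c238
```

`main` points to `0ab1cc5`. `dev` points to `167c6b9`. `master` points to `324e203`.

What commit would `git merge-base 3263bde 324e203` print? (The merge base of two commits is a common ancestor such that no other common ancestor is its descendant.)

ee3c238

Ancestors of 3263bde: {3263bde, 87e8b08, c6d3e6f, d7a2677, ee3c238}.
Ancestors of 324e203: {324e203, ee3c238}.
Common ancestors: {ee3c238}.
The only common ancestor is ee3c238, so it is the merge base.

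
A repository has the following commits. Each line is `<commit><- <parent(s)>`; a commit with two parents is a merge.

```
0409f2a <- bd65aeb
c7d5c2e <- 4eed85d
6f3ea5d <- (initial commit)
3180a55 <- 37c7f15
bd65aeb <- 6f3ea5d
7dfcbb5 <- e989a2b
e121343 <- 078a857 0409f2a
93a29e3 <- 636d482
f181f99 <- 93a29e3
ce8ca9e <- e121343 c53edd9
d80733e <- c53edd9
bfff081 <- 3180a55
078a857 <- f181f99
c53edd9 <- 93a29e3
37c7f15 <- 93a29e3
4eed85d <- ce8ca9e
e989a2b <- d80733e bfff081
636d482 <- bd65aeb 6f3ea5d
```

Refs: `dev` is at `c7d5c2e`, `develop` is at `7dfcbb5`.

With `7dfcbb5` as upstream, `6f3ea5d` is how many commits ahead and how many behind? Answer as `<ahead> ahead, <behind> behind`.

Reachable from 6f3ea5d: {6f3ea5d}.
Reachable from 7dfcbb5: {3180a55, 37c7f15, 636d482, 6f3ea5d, 7dfcbb5, 93a29e3, bd65aeb, bfff081, c53edd9, d80733e, e989a2b}.
Only in 6f3ea5d's history (ahead): {} — 0.
Only in 7dfcbb5's history (behind): {3180a55, 37c7f15, 636d482, 7dfcbb5, 93a29e3, bd65aeb, bfff081, c53edd9, d80733e, e989a2b} — 10.

0 ahead, 10 behind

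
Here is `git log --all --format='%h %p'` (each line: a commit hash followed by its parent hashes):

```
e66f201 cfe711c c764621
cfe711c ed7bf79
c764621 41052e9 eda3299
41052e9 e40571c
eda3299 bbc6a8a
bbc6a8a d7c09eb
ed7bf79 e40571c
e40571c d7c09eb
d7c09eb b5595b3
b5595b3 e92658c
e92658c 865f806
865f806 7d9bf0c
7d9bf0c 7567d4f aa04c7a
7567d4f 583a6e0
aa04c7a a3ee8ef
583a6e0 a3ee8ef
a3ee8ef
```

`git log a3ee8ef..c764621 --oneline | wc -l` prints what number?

Reachable from c764621: {41052e9, 583a6e0, 7567d4f, 7d9bf0c, 865f806, a3ee8ef, aa04c7a, b5595b3, bbc6a8a, c764621, d7c09eb, e40571c, e92658c, eda3299}.
Reachable from a3ee8ef: {a3ee8ef}.
In c764621's history but not a3ee8ef's: {41052e9, 583a6e0, 7567d4f, 7d9bf0c, 865f806, aa04c7a, b5595b3, bbc6a8a, c764621, d7c09eb, e40571c, e92658c, eda3299} — 13 commits.

13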